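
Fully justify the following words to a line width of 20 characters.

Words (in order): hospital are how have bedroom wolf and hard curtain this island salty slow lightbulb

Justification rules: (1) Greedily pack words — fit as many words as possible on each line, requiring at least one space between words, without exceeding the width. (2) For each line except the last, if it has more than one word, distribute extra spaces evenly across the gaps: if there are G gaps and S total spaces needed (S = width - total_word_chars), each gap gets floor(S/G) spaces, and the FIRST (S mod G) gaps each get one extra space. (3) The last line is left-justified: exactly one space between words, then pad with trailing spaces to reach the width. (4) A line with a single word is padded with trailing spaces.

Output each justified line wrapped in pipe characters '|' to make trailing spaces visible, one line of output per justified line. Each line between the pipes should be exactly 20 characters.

Answer: |hospital   are   how|
|have   bedroom  wolf|
|and   hard   curtain|
|this   island  salty|
|slow lightbulb      |

Derivation:
Line 1: ['hospital', 'are', 'how'] (min_width=16, slack=4)
Line 2: ['have', 'bedroom', 'wolf'] (min_width=17, slack=3)
Line 3: ['and', 'hard', 'curtain'] (min_width=16, slack=4)
Line 4: ['this', 'island', 'salty'] (min_width=17, slack=3)
Line 5: ['slow', 'lightbulb'] (min_width=14, slack=6)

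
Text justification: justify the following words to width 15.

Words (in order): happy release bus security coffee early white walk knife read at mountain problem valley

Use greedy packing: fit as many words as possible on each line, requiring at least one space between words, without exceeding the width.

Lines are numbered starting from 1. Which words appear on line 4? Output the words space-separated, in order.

Answer: white walk

Derivation:
Line 1: ['happy', 'release'] (min_width=13, slack=2)
Line 2: ['bus', 'security'] (min_width=12, slack=3)
Line 3: ['coffee', 'early'] (min_width=12, slack=3)
Line 4: ['white', 'walk'] (min_width=10, slack=5)
Line 5: ['knife', 'read', 'at'] (min_width=13, slack=2)
Line 6: ['mountain'] (min_width=8, slack=7)
Line 7: ['problem', 'valley'] (min_width=14, slack=1)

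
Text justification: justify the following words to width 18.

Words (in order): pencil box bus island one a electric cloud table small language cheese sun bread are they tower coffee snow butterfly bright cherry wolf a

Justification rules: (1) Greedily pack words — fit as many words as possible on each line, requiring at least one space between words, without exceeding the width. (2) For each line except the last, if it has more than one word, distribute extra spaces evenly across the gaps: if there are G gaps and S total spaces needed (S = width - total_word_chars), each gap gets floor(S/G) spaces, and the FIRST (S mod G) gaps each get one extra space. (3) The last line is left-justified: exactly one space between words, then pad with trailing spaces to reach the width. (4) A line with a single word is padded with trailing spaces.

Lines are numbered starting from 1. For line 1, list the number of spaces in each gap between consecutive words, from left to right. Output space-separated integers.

Answer: 3 3

Derivation:
Line 1: ['pencil', 'box', 'bus'] (min_width=14, slack=4)
Line 2: ['island', 'one', 'a'] (min_width=12, slack=6)
Line 3: ['electric', 'cloud'] (min_width=14, slack=4)
Line 4: ['table', 'small'] (min_width=11, slack=7)
Line 5: ['language', 'cheese'] (min_width=15, slack=3)
Line 6: ['sun', 'bread', 'are', 'they'] (min_width=18, slack=0)
Line 7: ['tower', 'coffee', 'snow'] (min_width=17, slack=1)
Line 8: ['butterfly', 'bright'] (min_width=16, slack=2)
Line 9: ['cherry', 'wolf', 'a'] (min_width=13, slack=5)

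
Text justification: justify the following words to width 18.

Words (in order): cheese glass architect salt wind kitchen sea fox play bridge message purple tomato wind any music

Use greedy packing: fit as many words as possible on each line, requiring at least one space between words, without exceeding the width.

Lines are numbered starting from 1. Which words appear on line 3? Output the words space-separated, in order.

Line 1: ['cheese', 'glass'] (min_width=12, slack=6)
Line 2: ['architect', 'salt'] (min_width=14, slack=4)
Line 3: ['wind', 'kitchen', 'sea'] (min_width=16, slack=2)
Line 4: ['fox', 'play', 'bridge'] (min_width=15, slack=3)
Line 5: ['message', 'purple'] (min_width=14, slack=4)
Line 6: ['tomato', 'wind', 'any'] (min_width=15, slack=3)
Line 7: ['music'] (min_width=5, slack=13)

Answer: wind kitchen sea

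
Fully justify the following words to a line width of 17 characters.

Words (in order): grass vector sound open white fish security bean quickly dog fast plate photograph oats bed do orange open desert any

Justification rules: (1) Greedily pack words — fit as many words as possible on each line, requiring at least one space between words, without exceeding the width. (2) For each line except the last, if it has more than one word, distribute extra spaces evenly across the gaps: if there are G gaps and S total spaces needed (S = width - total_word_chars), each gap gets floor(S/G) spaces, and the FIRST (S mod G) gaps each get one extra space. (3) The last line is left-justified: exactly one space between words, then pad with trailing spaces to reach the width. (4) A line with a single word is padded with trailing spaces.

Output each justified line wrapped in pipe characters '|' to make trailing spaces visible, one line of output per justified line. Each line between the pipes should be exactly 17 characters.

Answer: |grass      vector|
|sound  open white|
|fish     security|
|bean  quickly dog|
|fast        plate|
|photograph   oats|
|bed   do   orange|
|open desert any  |

Derivation:
Line 1: ['grass', 'vector'] (min_width=12, slack=5)
Line 2: ['sound', 'open', 'white'] (min_width=16, slack=1)
Line 3: ['fish', 'security'] (min_width=13, slack=4)
Line 4: ['bean', 'quickly', 'dog'] (min_width=16, slack=1)
Line 5: ['fast', 'plate'] (min_width=10, slack=7)
Line 6: ['photograph', 'oats'] (min_width=15, slack=2)
Line 7: ['bed', 'do', 'orange'] (min_width=13, slack=4)
Line 8: ['open', 'desert', 'any'] (min_width=15, slack=2)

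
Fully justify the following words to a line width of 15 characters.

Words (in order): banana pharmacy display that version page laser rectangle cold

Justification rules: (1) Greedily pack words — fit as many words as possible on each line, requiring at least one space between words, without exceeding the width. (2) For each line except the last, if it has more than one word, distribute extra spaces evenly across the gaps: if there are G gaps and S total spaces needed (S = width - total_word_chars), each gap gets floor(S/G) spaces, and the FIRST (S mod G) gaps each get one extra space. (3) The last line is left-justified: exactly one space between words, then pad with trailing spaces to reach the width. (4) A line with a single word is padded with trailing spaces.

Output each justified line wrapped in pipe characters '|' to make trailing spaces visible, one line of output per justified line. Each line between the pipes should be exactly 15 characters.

Line 1: ['banana', 'pharmacy'] (min_width=15, slack=0)
Line 2: ['display', 'that'] (min_width=12, slack=3)
Line 3: ['version', 'page'] (min_width=12, slack=3)
Line 4: ['laser', 'rectangle'] (min_width=15, slack=0)
Line 5: ['cold'] (min_width=4, slack=11)

Answer: |banana pharmacy|
|display    that|
|version    page|
|laser rectangle|
|cold           |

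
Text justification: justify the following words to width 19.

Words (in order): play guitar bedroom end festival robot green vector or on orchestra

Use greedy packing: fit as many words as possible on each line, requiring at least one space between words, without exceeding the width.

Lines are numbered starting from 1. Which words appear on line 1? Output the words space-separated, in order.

Answer: play guitar bedroom

Derivation:
Line 1: ['play', 'guitar', 'bedroom'] (min_width=19, slack=0)
Line 2: ['end', 'festival', 'robot'] (min_width=18, slack=1)
Line 3: ['green', 'vector', 'or', 'on'] (min_width=18, slack=1)
Line 4: ['orchestra'] (min_width=9, slack=10)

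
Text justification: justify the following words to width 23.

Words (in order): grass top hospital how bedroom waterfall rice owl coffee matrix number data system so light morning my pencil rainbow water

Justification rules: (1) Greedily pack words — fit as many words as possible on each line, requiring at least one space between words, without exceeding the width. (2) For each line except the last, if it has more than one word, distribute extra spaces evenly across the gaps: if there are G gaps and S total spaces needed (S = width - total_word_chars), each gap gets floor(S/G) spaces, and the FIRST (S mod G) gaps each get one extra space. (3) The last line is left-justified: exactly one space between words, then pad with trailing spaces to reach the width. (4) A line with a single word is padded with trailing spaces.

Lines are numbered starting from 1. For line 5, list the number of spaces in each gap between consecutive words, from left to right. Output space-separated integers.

Answer: 1 1 1

Derivation:
Line 1: ['grass', 'top', 'hospital', 'how'] (min_width=22, slack=1)
Line 2: ['bedroom', 'waterfall', 'rice'] (min_width=22, slack=1)
Line 3: ['owl', 'coffee', 'matrix'] (min_width=17, slack=6)
Line 4: ['number', 'data', 'system', 'so'] (min_width=21, slack=2)
Line 5: ['light', 'morning', 'my', 'pencil'] (min_width=23, slack=0)
Line 6: ['rainbow', 'water'] (min_width=13, slack=10)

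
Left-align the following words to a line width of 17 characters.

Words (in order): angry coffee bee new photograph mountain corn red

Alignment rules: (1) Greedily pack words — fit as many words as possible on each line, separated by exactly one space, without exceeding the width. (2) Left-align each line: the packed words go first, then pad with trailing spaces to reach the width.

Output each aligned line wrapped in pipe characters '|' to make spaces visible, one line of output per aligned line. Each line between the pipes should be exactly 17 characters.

Line 1: ['angry', 'coffee', 'bee'] (min_width=16, slack=1)
Line 2: ['new', 'photograph'] (min_width=14, slack=3)
Line 3: ['mountain', 'corn', 'red'] (min_width=17, slack=0)

Answer: |angry coffee bee |
|new photograph   |
|mountain corn red|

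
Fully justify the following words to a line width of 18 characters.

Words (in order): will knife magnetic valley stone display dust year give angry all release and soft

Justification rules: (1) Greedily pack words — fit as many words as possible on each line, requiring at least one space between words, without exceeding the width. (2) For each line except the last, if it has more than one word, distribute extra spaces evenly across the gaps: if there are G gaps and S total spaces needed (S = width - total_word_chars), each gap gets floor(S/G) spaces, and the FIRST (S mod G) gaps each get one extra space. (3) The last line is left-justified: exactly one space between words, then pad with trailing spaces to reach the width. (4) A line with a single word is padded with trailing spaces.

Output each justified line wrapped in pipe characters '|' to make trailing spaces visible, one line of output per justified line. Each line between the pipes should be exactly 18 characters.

Line 1: ['will', 'knife'] (min_width=10, slack=8)
Line 2: ['magnetic', 'valley'] (min_width=15, slack=3)
Line 3: ['stone', 'display', 'dust'] (min_width=18, slack=0)
Line 4: ['year', 'give', 'angry'] (min_width=15, slack=3)
Line 5: ['all', 'release', 'and'] (min_width=15, slack=3)
Line 6: ['soft'] (min_width=4, slack=14)

Answer: |will         knife|
|magnetic    valley|
|stone display dust|
|year   give  angry|
|all   release  and|
|soft              |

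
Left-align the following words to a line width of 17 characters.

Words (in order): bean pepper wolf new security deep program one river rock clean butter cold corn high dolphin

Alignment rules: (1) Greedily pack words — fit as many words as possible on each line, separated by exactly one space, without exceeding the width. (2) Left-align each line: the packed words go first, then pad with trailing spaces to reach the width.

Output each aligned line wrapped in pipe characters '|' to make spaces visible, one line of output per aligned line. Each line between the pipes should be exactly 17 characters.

Answer: |bean pepper wolf |
|new security deep|
|program one river|
|rock clean butter|
|cold corn high   |
|dolphin          |

Derivation:
Line 1: ['bean', 'pepper', 'wolf'] (min_width=16, slack=1)
Line 2: ['new', 'security', 'deep'] (min_width=17, slack=0)
Line 3: ['program', 'one', 'river'] (min_width=17, slack=0)
Line 4: ['rock', 'clean', 'butter'] (min_width=17, slack=0)
Line 5: ['cold', 'corn', 'high'] (min_width=14, slack=3)
Line 6: ['dolphin'] (min_width=7, slack=10)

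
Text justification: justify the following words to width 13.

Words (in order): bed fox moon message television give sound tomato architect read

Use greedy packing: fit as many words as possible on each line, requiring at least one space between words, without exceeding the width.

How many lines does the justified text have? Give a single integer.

Answer: 7

Derivation:
Line 1: ['bed', 'fox', 'moon'] (min_width=12, slack=1)
Line 2: ['message'] (min_width=7, slack=6)
Line 3: ['television'] (min_width=10, slack=3)
Line 4: ['give', 'sound'] (min_width=10, slack=3)
Line 5: ['tomato'] (min_width=6, slack=7)
Line 6: ['architect'] (min_width=9, slack=4)
Line 7: ['read'] (min_width=4, slack=9)
Total lines: 7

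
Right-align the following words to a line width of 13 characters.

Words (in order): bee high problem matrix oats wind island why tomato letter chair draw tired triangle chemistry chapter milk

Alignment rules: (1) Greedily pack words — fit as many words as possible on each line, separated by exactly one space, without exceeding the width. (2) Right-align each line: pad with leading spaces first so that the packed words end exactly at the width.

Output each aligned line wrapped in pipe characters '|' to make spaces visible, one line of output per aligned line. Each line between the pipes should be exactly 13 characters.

Line 1: ['bee', 'high'] (min_width=8, slack=5)
Line 2: ['problem'] (min_width=7, slack=6)
Line 3: ['matrix', 'oats'] (min_width=11, slack=2)
Line 4: ['wind', 'island'] (min_width=11, slack=2)
Line 5: ['why', 'tomato'] (min_width=10, slack=3)
Line 6: ['letter', 'chair'] (min_width=12, slack=1)
Line 7: ['draw', 'tired'] (min_width=10, slack=3)
Line 8: ['triangle'] (min_width=8, slack=5)
Line 9: ['chemistry'] (min_width=9, slack=4)
Line 10: ['chapter', 'milk'] (min_width=12, slack=1)

Answer: |     bee high|
|      problem|
|  matrix oats|
|  wind island|
|   why tomato|
| letter chair|
|   draw tired|
|     triangle|
|    chemistry|
| chapter milk|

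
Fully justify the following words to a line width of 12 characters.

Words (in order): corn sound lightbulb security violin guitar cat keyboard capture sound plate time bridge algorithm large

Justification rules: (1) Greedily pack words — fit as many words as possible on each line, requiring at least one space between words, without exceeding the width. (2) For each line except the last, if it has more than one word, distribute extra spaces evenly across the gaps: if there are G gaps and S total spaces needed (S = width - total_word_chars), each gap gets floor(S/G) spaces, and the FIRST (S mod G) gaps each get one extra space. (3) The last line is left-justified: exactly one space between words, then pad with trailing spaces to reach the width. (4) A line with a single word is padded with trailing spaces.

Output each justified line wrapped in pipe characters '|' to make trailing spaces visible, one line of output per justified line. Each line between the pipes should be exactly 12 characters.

Answer: |corn   sound|
|lightbulb   |
|security    |
|violin      |
|guitar   cat|
|keyboard    |
|capture     |
|sound  plate|
|time  bridge|
|algorithm   |
|large       |

Derivation:
Line 1: ['corn', 'sound'] (min_width=10, slack=2)
Line 2: ['lightbulb'] (min_width=9, slack=3)
Line 3: ['security'] (min_width=8, slack=4)
Line 4: ['violin'] (min_width=6, slack=6)
Line 5: ['guitar', 'cat'] (min_width=10, slack=2)
Line 6: ['keyboard'] (min_width=8, slack=4)
Line 7: ['capture'] (min_width=7, slack=5)
Line 8: ['sound', 'plate'] (min_width=11, slack=1)
Line 9: ['time', 'bridge'] (min_width=11, slack=1)
Line 10: ['algorithm'] (min_width=9, slack=3)
Line 11: ['large'] (min_width=5, slack=7)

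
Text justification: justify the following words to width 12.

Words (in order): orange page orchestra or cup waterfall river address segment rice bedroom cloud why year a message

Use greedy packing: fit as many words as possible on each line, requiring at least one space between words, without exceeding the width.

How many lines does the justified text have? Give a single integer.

Line 1: ['orange', 'page'] (min_width=11, slack=1)
Line 2: ['orchestra', 'or'] (min_width=12, slack=0)
Line 3: ['cup'] (min_width=3, slack=9)
Line 4: ['waterfall'] (min_width=9, slack=3)
Line 5: ['river'] (min_width=5, slack=7)
Line 6: ['address'] (min_width=7, slack=5)
Line 7: ['segment', 'rice'] (min_width=12, slack=0)
Line 8: ['bedroom'] (min_width=7, slack=5)
Line 9: ['cloud', 'why'] (min_width=9, slack=3)
Line 10: ['year', 'a'] (min_width=6, slack=6)
Line 11: ['message'] (min_width=7, slack=5)
Total lines: 11

Answer: 11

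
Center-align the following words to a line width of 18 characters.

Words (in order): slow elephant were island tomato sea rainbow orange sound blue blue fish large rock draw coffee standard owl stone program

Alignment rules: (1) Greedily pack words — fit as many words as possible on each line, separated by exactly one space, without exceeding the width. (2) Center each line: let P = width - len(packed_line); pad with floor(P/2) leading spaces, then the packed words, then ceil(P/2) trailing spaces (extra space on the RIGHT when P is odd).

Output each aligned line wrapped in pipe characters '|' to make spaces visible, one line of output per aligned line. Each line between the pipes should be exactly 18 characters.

Line 1: ['slow', 'elephant', 'were'] (min_width=18, slack=0)
Line 2: ['island', 'tomato', 'sea'] (min_width=17, slack=1)
Line 3: ['rainbow', 'orange'] (min_width=14, slack=4)
Line 4: ['sound', 'blue', 'blue'] (min_width=15, slack=3)
Line 5: ['fish', 'large', 'rock'] (min_width=15, slack=3)
Line 6: ['draw', 'coffee'] (min_width=11, slack=7)
Line 7: ['standard', 'owl', 'stone'] (min_width=18, slack=0)
Line 8: ['program'] (min_width=7, slack=11)

Answer: |slow elephant were|
|island tomato sea |
|  rainbow orange  |
| sound blue blue  |
| fish large rock  |
|   draw coffee    |
|standard owl stone|
|     program      |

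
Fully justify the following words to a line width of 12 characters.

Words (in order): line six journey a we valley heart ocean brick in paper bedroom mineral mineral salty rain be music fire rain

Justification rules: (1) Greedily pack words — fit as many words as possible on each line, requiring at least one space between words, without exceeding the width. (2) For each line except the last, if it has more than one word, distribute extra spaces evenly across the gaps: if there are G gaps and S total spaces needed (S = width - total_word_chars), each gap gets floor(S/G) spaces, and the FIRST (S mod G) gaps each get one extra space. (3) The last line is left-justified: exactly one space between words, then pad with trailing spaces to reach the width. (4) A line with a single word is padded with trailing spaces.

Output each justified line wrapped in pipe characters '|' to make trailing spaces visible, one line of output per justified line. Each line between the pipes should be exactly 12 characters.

Line 1: ['line', 'six'] (min_width=8, slack=4)
Line 2: ['journey', 'a', 'we'] (min_width=12, slack=0)
Line 3: ['valley', 'heart'] (min_width=12, slack=0)
Line 4: ['ocean', 'brick'] (min_width=11, slack=1)
Line 5: ['in', 'paper'] (min_width=8, slack=4)
Line 6: ['bedroom'] (min_width=7, slack=5)
Line 7: ['mineral'] (min_width=7, slack=5)
Line 8: ['mineral'] (min_width=7, slack=5)
Line 9: ['salty', 'rain'] (min_width=10, slack=2)
Line 10: ['be', 'music'] (min_width=8, slack=4)
Line 11: ['fire', 'rain'] (min_width=9, slack=3)

Answer: |line     six|
|journey a we|
|valley heart|
|ocean  brick|
|in     paper|
|bedroom     |
|mineral     |
|mineral     |
|salty   rain|
|be     music|
|fire rain   |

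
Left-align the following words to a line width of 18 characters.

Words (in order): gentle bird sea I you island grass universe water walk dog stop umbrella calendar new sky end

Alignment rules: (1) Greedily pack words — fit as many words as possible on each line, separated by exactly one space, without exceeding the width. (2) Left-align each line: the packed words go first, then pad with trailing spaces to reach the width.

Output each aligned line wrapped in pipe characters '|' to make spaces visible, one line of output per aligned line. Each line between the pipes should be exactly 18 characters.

Answer: |gentle bird sea I |
|you island grass  |
|universe water    |
|walk dog stop     |
|umbrella calendar |
|new sky end       |

Derivation:
Line 1: ['gentle', 'bird', 'sea', 'I'] (min_width=17, slack=1)
Line 2: ['you', 'island', 'grass'] (min_width=16, slack=2)
Line 3: ['universe', 'water'] (min_width=14, slack=4)
Line 4: ['walk', 'dog', 'stop'] (min_width=13, slack=5)
Line 5: ['umbrella', 'calendar'] (min_width=17, slack=1)
Line 6: ['new', 'sky', 'end'] (min_width=11, slack=7)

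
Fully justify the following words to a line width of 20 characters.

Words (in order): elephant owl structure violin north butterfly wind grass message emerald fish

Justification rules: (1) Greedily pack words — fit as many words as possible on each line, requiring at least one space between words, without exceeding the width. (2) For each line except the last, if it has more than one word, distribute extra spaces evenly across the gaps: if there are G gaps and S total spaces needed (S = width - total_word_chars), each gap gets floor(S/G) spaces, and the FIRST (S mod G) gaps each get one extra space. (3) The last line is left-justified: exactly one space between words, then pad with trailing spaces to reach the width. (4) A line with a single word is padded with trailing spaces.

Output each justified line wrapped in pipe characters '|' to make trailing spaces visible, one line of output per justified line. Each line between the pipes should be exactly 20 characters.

Line 1: ['elephant', 'owl'] (min_width=12, slack=8)
Line 2: ['structure', 'violin'] (min_width=16, slack=4)
Line 3: ['north', 'butterfly', 'wind'] (min_width=20, slack=0)
Line 4: ['grass', 'message'] (min_width=13, slack=7)
Line 5: ['emerald', 'fish'] (min_width=12, slack=8)

Answer: |elephant         owl|
|structure     violin|
|north butterfly wind|
|grass        message|
|emerald fish        |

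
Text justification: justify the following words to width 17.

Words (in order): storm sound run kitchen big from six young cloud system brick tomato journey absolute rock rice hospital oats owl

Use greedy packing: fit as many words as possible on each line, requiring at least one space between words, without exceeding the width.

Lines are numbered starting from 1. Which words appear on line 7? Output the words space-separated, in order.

Line 1: ['storm', 'sound', 'run'] (min_width=15, slack=2)
Line 2: ['kitchen', 'big', 'from'] (min_width=16, slack=1)
Line 3: ['six', 'young', 'cloud'] (min_width=15, slack=2)
Line 4: ['system', 'brick'] (min_width=12, slack=5)
Line 5: ['tomato', 'journey'] (min_width=14, slack=3)
Line 6: ['absolute', 'rock'] (min_width=13, slack=4)
Line 7: ['rice', 'hospital'] (min_width=13, slack=4)
Line 8: ['oats', 'owl'] (min_width=8, slack=9)

Answer: rice hospital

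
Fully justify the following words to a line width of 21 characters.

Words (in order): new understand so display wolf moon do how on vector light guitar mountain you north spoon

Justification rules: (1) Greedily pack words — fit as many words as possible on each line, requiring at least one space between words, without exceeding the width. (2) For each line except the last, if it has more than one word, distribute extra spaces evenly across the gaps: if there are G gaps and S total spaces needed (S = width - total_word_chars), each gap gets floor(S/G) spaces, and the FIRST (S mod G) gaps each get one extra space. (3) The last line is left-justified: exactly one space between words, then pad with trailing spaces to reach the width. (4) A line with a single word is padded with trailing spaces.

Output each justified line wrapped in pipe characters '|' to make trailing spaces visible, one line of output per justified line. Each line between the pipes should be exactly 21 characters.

Line 1: ['new', 'understand', 'so'] (min_width=17, slack=4)
Line 2: ['display', 'wolf', 'moon', 'do'] (min_width=20, slack=1)
Line 3: ['how', 'on', 'vector', 'light'] (min_width=19, slack=2)
Line 4: ['guitar', 'mountain', 'you'] (min_width=19, slack=2)
Line 5: ['north', 'spoon'] (min_width=11, slack=10)

Answer: |new   understand   so|
|display  wolf moon do|
|how  on  vector light|
|guitar  mountain  you|
|north spoon          |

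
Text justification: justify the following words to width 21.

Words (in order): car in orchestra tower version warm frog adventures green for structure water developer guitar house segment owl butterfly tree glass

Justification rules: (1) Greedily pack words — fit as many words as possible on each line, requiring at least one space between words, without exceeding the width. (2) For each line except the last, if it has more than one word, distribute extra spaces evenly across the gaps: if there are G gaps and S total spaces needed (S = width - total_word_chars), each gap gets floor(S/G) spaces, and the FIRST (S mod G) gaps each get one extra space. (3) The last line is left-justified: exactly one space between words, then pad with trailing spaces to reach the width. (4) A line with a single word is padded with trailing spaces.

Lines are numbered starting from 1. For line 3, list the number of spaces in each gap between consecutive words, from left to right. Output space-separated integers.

Line 1: ['car', 'in', 'orchestra'] (min_width=16, slack=5)
Line 2: ['tower', 'version', 'warm'] (min_width=18, slack=3)
Line 3: ['frog', 'adventures', 'green'] (min_width=21, slack=0)
Line 4: ['for', 'structure', 'water'] (min_width=19, slack=2)
Line 5: ['developer', 'guitar'] (min_width=16, slack=5)
Line 6: ['house', 'segment', 'owl'] (min_width=17, slack=4)
Line 7: ['butterfly', 'tree', 'glass'] (min_width=20, slack=1)

Answer: 1 1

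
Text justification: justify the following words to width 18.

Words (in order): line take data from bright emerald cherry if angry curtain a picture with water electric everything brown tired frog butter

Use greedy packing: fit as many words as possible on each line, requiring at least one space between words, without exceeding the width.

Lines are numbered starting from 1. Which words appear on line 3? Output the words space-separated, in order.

Answer: emerald cherry if

Derivation:
Line 1: ['line', 'take', 'data'] (min_width=14, slack=4)
Line 2: ['from', 'bright'] (min_width=11, slack=7)
Line 3: ['emerald', 'cherry', 'if'] (min_width=17, slack=1)
Line 4: ['angry', 'curtain', 'a'] (min_width=15, slack=3)
Line 5: ['picture', 'with', 'water'] (min_width=18, slack=0)
Line 6: ['electric'] (min_width=8, slack=10)
Line 7: ['everything', 'brown'] (min_width=16, slack=2)
Line 8: ['tired', 'frog', 'butter'] (min_width=17, slack=1)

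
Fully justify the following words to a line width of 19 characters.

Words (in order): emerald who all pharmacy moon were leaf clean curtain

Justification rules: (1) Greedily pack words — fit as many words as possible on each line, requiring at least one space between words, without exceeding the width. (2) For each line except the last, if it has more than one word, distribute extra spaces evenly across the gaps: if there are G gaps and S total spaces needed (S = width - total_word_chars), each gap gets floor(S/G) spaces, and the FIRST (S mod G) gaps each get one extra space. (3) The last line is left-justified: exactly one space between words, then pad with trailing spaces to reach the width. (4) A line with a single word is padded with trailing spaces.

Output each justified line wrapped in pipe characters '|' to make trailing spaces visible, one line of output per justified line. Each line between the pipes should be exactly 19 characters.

Line 1: ['emerald', 'who', 'all'] (min_width=15, slack=4)
Line 2: ['pharmacy', 'moon', 'were'] (min_width=18, slack=1)
Line 3: ['leaf', 'clean', 'curtain'] (min_width=18, slack=1)

Answer: |emerald   who   all|
|pharmacy  moon were|
|leaf clean curtain |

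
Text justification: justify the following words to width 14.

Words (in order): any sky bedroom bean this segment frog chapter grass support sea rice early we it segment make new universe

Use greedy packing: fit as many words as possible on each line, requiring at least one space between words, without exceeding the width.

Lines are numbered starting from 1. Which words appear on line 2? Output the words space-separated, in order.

Line 1: ['any', 'sky'] (min_width=7, slack=7)
Line 2: ['bedroom', 'bean'] (min_width=12, slack=2)
Line 3: ['this', 'segment'] (min_width=12, slack=2)
Line 4: ['frog', 'chapter'] (min_width=12, slack=2)
Line 5: ['grass', 'support'] (min_width=13, slack=1)
Line 6: ['sea', 'rice', 'early'] (min_width=14, slack=0)
Line 7: ['we', 'it', 'segment'] (min_width=13, slack=1)
Line 8: ['make', 'new'] (min_width=8, slack=6)
Line 9: ['universe'] (min_width=8, slack=6)

Answer: bedroom bean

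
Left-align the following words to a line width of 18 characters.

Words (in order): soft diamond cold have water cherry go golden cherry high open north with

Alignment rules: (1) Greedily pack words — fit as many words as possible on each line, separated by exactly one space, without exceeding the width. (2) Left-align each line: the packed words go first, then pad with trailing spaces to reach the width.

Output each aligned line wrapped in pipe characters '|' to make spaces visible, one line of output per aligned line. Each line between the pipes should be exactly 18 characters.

Answer: |soft diamond cold |
|have water cherry |
|go golden cherry  |
|high open north   |
|with              |

Derivation:
Line 1: ['soft', 'diamond', 'cold'] (min_width=17, slack=1)
Line 2: ['have', 'water', 'cherry'] (min_width=17, slack=1)
Line 3: ['go', 'golden', 'cherry'] (min_width=16, slack=2)
Line 4: ['high', 'open', 'north'] (min_width=15, slack=3)
Line 5: ['with'] (min_width=4, slack=14)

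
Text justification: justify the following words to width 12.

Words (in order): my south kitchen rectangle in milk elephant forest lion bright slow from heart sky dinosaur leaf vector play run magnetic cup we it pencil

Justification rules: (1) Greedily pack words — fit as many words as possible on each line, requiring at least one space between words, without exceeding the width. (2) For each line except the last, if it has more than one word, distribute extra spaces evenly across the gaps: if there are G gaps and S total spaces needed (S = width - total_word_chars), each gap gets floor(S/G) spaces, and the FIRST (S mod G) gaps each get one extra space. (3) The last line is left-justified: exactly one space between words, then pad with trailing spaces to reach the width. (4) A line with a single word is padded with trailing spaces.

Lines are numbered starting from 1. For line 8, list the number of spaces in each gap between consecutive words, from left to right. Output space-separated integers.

Line 1: ['my', 'south'] (min_width=8, slack=4)
Line 2: ['kitchen'] (min_width=7, slack=5)
Line 3: ['rectangle', 'in'] (min_width=12, slack=0)
Line 4: ['milk'] (min_width=4, slack=8)
Line 5: ['elephant'] (min_width=8, slack=4)
Line 6: ['forest', 'lion'] (min_width=11, slack=1)
Line 7: ['bright', 'slow'] (min_width=11, slack=1)
Line 8: ['from', 'heart'] (min_width=10, slack=2)
Line 9: ['sky', 'dinosaur'] (min_width=12, slack=0)
Line 10: ['leaf', 'vector'] (min_width=11, slack=1)
Line 11: ['play', 'run'] (min_width=8, slack=4)
Line 12: ['magnetic', 'cup'] (min_width=12, slack=0)
Line 13: ['we', 'it', 'pencil'] (min_width=12, slack=0)

Answer: 3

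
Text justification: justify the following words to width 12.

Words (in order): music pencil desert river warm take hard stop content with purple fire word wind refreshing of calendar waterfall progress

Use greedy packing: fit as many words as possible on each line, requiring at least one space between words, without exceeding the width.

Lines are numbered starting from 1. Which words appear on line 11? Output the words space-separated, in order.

Line 1: ['music', 'pencil'] (min_width=12, slack=0)
Line 2: ['desert', 'river'] (min_width=12, slack=0)
Line 3: ['warm', 'take'] (min_width=9, slack=3)
Line 4: ['hard', 'stop'] (min_width=9, slack=3)
Line 5: ['content', 'with'] (min_width=12, slack=0)
Line 6: ['purple', 'fire'] (min_width=11, slack=1)
Line 7: ['word', 'wind'] (min_width=9, slack=3)
Line 8: ['refreshing'] (min_width=10, slack=2)
Line 9: ['of', 'calendar'] (min_width=11, slack=1)
Line 10: ['waterfall'] (min_width=9, slack=3)
Line 11: ['progress'] (min_width=8, slack=4)

Answer: progress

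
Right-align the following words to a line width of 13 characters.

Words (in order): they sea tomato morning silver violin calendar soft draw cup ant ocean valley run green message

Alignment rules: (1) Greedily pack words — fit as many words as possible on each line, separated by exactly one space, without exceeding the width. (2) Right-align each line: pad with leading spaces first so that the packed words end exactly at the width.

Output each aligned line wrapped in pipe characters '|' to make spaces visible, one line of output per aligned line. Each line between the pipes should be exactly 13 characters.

Answer: |     they sea|
|       tomato|
|      morning|
|silver violin|
|calendar soft|
| draw cup ant|
| ocean valley|
|    run green|
|      message|

Derivation:
Line 1: ['they', 'sea'] (min_width=8, slack=5)
Line 2: ['tomato'] (min_width=6, slack=7)
Line 3: ['morning'] (min_width=7, slack=6)
Line 4: ['silver', 'violin'] (min_width=13, slack=0)
Line 5: ['calendar', 'soft'] (min_width=13, slack=0)
Line 6: ['draw', 'cup', 'ant'] (min_width=12, slack=1)
Line 7: ['ocean', 'valley'] (min_width=12, slack=1)
Line 8: ['run', 'green'] (min_width=9, slack=4)
Line 9: ['message'] (min_width=7, slack=6)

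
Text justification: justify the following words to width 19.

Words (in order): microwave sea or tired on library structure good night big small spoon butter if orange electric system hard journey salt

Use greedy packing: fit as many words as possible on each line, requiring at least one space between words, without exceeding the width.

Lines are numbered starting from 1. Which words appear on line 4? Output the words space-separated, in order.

Line 1: ['microwave', 'sea', 'or'] (min_width=16, slack=3)
Line 2: ['tired', 'on', 'library'] (min_width=16, slack=3)
Line 3: ['structure', 'good'] (min_width=14, slack=5)
Line 4: ['night', 'big', 'small'] (min_width=15, slack=4)
Line 5: ['spoon', 'butter', 'if'] (min_width=15, slack=4)
Line 6: ['orange', 'electric'] (min_width=15, slack=4)
Line 7: ['system', 'hard', 'journey'] (min_width=19, slack=0)
Line 8: ['salt'] (min_width=4, slack=15)

Answer: night big small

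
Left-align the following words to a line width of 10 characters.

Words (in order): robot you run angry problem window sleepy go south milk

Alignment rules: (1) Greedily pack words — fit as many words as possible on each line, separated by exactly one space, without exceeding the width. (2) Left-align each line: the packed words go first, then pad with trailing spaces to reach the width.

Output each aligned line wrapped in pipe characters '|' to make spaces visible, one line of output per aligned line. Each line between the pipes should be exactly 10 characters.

Line 1: ['robot', 'you'] (min_width=9, slack=1)
Line 2: ['run', 'angry'] (min_width=9, slack=1)
Line 3: ['problem'] (min_width=7, slack=3)
Line 4: ['window'] (min_width=6, slack=4)
Line 5: ['sleepy', 'go'] (min_width=9, slack=1)
Line 6: ['south', 'milk'] (min_width=10, slack=0)

Answer: |robot you |
|run angry |
|problem   |
|window    |
|sleepy go |
|south milk|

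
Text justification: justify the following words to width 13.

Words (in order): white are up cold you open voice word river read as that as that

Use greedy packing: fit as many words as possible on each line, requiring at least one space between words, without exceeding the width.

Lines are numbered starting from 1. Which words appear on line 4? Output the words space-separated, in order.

Line 1: ['white', 'are', 'up'] (min_width=12, slack=1)
Line 2: ['cold', 'you', 'open'] (min_width=13, slack=0)
Line 3: ['voice', 'word'] (min_width=10, slack=3)
Line 4: ['river', 'read', 'as'] (min_width=13, slack=0)
Line 5: ['that', 'as', 'that'] (min_width=12, slack=1)

Answer: river read as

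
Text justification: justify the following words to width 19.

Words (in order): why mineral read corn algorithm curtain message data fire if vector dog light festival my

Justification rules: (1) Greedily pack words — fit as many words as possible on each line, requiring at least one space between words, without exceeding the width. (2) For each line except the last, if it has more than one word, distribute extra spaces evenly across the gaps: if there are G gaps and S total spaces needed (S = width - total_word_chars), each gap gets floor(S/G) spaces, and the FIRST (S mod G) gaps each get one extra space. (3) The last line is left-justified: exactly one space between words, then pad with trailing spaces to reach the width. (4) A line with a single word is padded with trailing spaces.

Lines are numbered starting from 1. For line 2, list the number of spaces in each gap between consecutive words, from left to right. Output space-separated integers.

Answer: 6

Derivation:
Line 1: ['why', 'mineral', 'read'] (min_width=16, slack=3)
Line 2: ['corn', 'algorithm'] (min_width=14, slack=5)
Line 3: ['curtain', 'message'] (min_width=15, slack=4)
Line 4: ['data', 'fire', 'if', 'vector'] (min_width=19, slack=0)
Line 5: ['dog', 'light', 'festival'] (min_width=18, slack=1)
Line 6: ['my'] (min_width=2, slack=17)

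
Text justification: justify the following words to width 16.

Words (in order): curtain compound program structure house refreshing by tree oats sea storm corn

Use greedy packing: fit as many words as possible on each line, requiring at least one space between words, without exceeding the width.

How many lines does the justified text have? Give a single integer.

Answer: 6

Derivation:
Line 1: ['curtain', 'compound'] (min_width=16, slack=0)
Line 2: ['program'] (min_width=7, slack=9)
Line 3: ['structure', 'house'] (min_width=15, slack=1)
Line 4: ['refreshing', 'by'] (min_width=13, slack=3)
Line 5: ['tree', 'oats', 'sea'] (min_width=13, slack=3)
Line 6: ['storm', 'corn'] (min_width=10, slack=6)
Total lines: 6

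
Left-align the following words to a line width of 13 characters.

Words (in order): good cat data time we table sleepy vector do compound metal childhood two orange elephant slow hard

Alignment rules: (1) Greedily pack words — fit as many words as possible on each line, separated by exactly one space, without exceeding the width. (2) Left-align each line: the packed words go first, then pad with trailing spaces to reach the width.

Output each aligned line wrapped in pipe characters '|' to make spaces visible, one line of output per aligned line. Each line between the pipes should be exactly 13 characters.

Line 1: ['good', 'cat', 'data'] (min_width=13, slack=0)
Line 2: ['time', 'we', 'table'] (min_width=13, slack=0)
Line 3: ['sleepy', 'vector'] (min_width=13, slack=0)
Line 4: ['do', 'compound'] (min_width=11, slack=2)
Line 5: ['metal'] (min_width=5, slack=8)
Line 6: ['childhood', 'two'] (min_width=13, slack=0)
Line 7: ['orange'] (min_width=6, slack=7)
Line 8: ['elephant', 'slow'] (min_width=13, slack=0)
Line 9: ['hard'] (min_width=4, slack=9)

Answer: |good cat data|
|time we table|
|sleepy vector|
|do compound  |
|metal        |
|childhood two|
|orange       |
|elephant slow|
|hard         |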